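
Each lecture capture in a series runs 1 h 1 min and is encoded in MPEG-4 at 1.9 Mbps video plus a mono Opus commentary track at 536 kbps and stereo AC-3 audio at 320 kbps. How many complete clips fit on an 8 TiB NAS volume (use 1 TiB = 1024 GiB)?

6976

1 h 1 min = 61 min = 3660 s
Audio total: 536 + 320 = 856 kbps = 0.856 Mbps.
Total bitrate: 2.756 Mbps.
Per item: 2.756 Mbps × 3660 s = 10,087 Mb = 1,261 MB.
Capacity: 8 TiB = 70,368,744 Mb; 6976.21 items → 6976 complete.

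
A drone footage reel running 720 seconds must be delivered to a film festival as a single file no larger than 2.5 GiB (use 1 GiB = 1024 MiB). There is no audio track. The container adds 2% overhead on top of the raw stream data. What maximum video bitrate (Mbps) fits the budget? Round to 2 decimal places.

Budget: 2.5 GiB = 21474.8 Mb.
Stream payload after overhead: 21474.8 / 1.02 = 21053.8 Mb.
Total bitrate budget: 21053.8 Mb / 720 s = 29.241 Mbps.

29.24 Mbps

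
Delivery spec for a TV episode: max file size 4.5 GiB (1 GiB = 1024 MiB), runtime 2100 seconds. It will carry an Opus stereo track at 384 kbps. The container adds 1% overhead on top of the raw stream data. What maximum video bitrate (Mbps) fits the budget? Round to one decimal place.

Budget: 4.5 GiB = 38654.7 Mb.
Stream payload after overhead: 38654.7 / 1.01 = 38272.0 Mb.
Total bitrate budget: 38272.0 Mb / 2100 s = 18.225 Mbps.
Audio: 384 kbps = 0.384 Mbps.
Video: 18.225 − 0.384 = 17.841 Mbps.

17.8 Mbps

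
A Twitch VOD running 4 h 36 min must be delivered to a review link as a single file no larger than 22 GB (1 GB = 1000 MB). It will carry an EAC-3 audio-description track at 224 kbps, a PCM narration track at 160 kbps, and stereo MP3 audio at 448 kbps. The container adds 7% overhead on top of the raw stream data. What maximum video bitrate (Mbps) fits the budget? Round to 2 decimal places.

9.10 Mbps

Budget: 22 GB = 176000.0 Mb.
Stream payload after overhead: 176000.0 / 1.07 = 164486.0 Mb.
4 h 36 min = 276 min = 16560 s
Total bitrate budget: 164486.0 Mb / 16560 s = 9.933 Mbps.
Audio total: 224 + 160 + 448 = 832 kbps = 0.832 Mbps.
Video: 9.933 − 0.832 = 9.101 Mbps.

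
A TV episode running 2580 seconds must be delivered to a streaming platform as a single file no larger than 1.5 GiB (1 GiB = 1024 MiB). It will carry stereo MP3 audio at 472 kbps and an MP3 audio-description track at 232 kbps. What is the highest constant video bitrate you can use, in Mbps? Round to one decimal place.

Budget: 1.5 GiB = 12884.9 Mb.
Total bitrate budget: 12884.9 Mb / 2580 s = 4.994 Mbps.
Audio total: 472 + 232 = 704 kbps = 0.704 Mbps.
Video: 4.994 − 0.704 = 4.290 Mbps.

4.3 Mbps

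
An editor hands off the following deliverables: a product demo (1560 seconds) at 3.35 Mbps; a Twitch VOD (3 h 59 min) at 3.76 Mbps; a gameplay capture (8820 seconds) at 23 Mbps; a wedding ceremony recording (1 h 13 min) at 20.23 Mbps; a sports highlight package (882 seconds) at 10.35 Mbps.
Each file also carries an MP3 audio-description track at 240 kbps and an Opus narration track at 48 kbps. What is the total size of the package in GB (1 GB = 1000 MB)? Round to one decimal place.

Audio total: 240 + 48 = 288 kbps = 0.288 Mbps.
product demo: 3.638 Mbps × 1560 s = 5675.3 Mb
Twitch VOD: 4.048 Mbps × 14340 s = 58048.3 Mb
gameplay capture: 23.288 Mbps × 8820 s = 205400.2 Mb
wedding ceremony recording: 20.518 Mbps × 4380 s = 89868.8 Mb
sports highlight package: 10.638 Mbps × 882 s = 9382.7 Mb
Total: 368375.3 Mb = 46046.9 MB.
= 46.05 GB.

46.0 GB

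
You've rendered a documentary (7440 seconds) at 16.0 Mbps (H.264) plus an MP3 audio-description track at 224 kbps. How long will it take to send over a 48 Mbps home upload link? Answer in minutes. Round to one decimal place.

41.9 minutes

Audio: 224 kbps = 0.224 Mbps.
Total bitrate: 16.224 Mbps.
File: 16.224 Mbps × 7440 s = 120706.6 Mb.
At 48 Mbps: 120706.6 / 48 = 2514.7 s ≈ 41.9 minutes.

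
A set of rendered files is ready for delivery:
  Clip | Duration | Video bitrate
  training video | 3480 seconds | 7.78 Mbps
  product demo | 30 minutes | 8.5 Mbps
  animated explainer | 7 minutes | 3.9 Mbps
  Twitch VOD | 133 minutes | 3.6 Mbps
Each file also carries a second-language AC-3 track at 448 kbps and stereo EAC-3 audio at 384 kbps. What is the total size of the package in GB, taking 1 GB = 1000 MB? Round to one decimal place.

10.5 GB

Audio total: 448 + 384 = 832 kbps = 0.832 Mbps.
training video: 8.612 Mbps × 3480 s = 29969.8 Mb
product demo: 9.332 Mbps × 1800 s = 16797.6 Mb
animated explainer: 4.732 Mbps × 420 s = 1987.4 Mb
Twitch VOD: 4.432 Mbps × 7980 s = 35367.4 Mb
Total: 84122.2 Mb = 10515.3 MB.
= 10.52 GB.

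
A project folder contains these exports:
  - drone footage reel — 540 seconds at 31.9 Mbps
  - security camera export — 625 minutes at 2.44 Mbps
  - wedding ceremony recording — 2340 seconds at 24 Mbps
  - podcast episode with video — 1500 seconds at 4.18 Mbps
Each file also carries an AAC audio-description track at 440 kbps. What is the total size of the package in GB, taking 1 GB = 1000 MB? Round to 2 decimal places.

Audio: 440 kbps = 0.440 Mbps.
drone footage reel: 32.340 Mbps × 540 s = 17463.6 Mb
security camera export: 2.880 Mbps × 37500 s = 108000.0 Mb
wedding ceremony recording: 24.440 Mbps × 2340 s = 57189.6 Mb
podcast episode with video: 4.620 Mbps × 1500 s = 6930.0 Mb
Total: 189583.2 Mb = 23697.9 MB.
= 23.70 GB.

23.70 GB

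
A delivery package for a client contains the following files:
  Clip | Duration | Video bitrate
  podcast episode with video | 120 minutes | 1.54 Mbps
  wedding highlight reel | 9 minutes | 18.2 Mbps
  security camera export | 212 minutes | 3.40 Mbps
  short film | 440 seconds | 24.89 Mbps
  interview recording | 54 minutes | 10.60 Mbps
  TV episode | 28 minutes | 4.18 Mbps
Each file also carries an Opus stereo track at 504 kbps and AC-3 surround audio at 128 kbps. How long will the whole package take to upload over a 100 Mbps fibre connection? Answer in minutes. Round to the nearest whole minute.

22 minutes

Audio total: 504 + 128 = 632 kbps = 0.632 Mbps.
podcast episode with video: 2.172 Mbps × 7200 s = 15638.4 Mb
wedding highlight reel: 18.832 Mbps × 540 s = 10169.3 Mb
security camera export: 4.032 Mbps × 12720 s = 51287.0 Mb
short film: 25.522 Mbps × 440 s = 11229.7 Mb
interview recording: 11.232 Mbps × 3240 s = 36391.7 Mb
TV episode: 4.812 Mbps × 1680 s = 8084.2 Mb
Total: 132800.2 Mb = 16600.0 MB.
At 100 Mbps: 132800.2 / 100 = 1328 s ≈ 22.1 minutes.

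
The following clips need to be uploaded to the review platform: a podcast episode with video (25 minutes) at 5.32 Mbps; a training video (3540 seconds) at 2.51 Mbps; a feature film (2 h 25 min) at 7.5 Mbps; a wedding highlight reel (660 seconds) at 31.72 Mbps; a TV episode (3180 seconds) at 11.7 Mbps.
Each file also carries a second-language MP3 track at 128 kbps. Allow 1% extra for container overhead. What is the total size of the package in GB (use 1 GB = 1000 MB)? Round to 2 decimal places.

17.99 GB

Audio: 128 kbps = 0.128 Mbps.
podcast episode with video: 5.448 Mbps × 1500 s × 1.01 = 8253.7 Mb
training video: 2.638 Mbps × 3540 s × 1.01 = 9431.9 Mb
feature film: 7.628 Mbps × 8700 s × 1.01 = 67027.2 Mb
wedding highlight reel: 31.848 Mbps × 660 s × 1.01 = 21229.9 Mb
TV episode: 11.828 Mbps × 3180 s × 1.01 = 37989.2 Mb
Total: 143931.9 Mb = 17991.5 MB.
= 17.99 GB.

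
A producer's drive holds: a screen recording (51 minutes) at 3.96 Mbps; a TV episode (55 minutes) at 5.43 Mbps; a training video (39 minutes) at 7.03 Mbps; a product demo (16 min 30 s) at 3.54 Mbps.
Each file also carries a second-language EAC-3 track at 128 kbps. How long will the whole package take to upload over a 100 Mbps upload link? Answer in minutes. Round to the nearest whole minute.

9 minutes

Audio: 128 kbps = 0.128 Mbps.
screen recording: 4.088 Mbps × 3060 s = 12509.3 Mb
TV episode: 5.558 Mbps × 3300 s = 18341.4 Mb
training video: 7.158 Mbps × 2340 s = 16749.7 Mb
product demo: 3.668 Mbps × 990 s = 3631.3 Mb
Total: 51231.7 Mb = 6404.0 MB.
At 100 Mbps: 51231.7 / 100 = 512 s ≈ 8.54 minutes.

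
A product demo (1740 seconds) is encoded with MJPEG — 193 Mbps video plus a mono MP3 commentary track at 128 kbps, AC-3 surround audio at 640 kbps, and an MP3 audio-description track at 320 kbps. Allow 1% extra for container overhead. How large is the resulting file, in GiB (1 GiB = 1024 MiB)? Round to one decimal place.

Audio total: 128 + 640 + 320 = 1088 kbps = 1.088 Mbps.
Total bitrate: 193 + 1.088 = 194.088 Mbps.
Stream data: 194.088 Mbps × 1740 s = 337713.1 Mb.
With 1% container overhead: ×1.01.
341,090 Mb = 42,636,281,400 bytes ÷ 1,073,741,824 = 39.71 GiB.

39.7 GiB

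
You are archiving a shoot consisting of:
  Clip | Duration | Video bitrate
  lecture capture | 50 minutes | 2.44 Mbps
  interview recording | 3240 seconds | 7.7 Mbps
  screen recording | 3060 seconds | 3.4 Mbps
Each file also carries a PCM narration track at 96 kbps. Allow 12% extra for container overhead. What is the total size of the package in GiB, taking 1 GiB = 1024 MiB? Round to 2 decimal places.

Audio: 96 kbps = 0.096 Mbps.
lecture capture: 2.536 Mbps × 3000 s × 1.12 = 8521.0 Mb
interview recording: 7.796 Mbps × 3240 s × 1.12 = 28290.1 Mb
screen recording: 3.496 Mbps × 3060 s × 1.12 = 11981.5 Mb
Total: 48792.6 Mb = 6099.1 MB.
= 5.680 GiB.

5.68 GiB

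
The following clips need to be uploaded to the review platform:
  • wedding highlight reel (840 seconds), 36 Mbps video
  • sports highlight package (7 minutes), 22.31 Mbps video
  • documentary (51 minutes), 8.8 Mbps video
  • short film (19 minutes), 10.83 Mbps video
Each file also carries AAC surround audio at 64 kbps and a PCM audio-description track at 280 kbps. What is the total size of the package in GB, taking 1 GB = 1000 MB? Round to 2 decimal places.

Audio total: 64 + 280 = 344 kbps = 0.344 Mbps.
wedding highlight reel: 36.344 Mbps × 840 s = 30529.0 Mb
sports highlight package: 22.654 Mbps × 420 s = 9514.7 Mb
documentary: 9.144 Mbps × 3060 s = 27980.6 Mb
short film: 11.174 Mbps × 1140 s = 12738.4 Mb
Total: 80762.6 Mb = 10095.3 MB.
= 10.10 GB.

10.10 GB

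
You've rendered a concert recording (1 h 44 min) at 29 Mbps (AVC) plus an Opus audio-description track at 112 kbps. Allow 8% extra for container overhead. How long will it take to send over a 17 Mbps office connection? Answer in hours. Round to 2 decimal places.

3.21 hours

1 h 44 min = 104 min = 6240 s
Audio: 112 kbps = 0.112 Mbps.
Total bitrate: 29.112 Mbps.
File: 29.112 Mbps × 6240 s = 181658.9 Mb.
With 8% container overhead: ×1.08. → 196191.6 Mb.
At 17 Mbps: 196191.6 / 17 = 11540.7 s ≈ 3.21 hours.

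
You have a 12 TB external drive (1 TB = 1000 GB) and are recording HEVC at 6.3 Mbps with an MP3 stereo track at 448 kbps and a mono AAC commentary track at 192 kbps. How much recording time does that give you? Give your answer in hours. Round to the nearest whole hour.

3842 hours

Audio total: 448 + 192 = 640 kbps = 0.640 Mbps.
Total bitrate: 6.3 + 0.640 = 6.940 Mbps.
Capacity: 12 TB = 96,000,000 Mb.
Recording time: 96,000,000 / 6.940 = 13,832,853 s ≈ 3,842 hours.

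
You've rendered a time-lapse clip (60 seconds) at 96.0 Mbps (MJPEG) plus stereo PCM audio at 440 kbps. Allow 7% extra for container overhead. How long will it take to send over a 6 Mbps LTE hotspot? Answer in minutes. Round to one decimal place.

Audio: 440 kbps = 0.440 Mbps.
Total bitrate: 96.440 Mbps.
File: 96.440 Mbps × 60 s = 5786.4 Mb.
With 7% container overhead: ×1.07. → 6191.4 Mb.
At 6 Mbps: 6191.4 / 6 = 1031.9 s ≈ 17.2 minutes.

17.2 minutes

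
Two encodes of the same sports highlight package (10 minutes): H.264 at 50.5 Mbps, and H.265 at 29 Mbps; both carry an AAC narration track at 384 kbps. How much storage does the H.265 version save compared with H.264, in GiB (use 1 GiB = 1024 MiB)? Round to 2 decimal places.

10 min = 600 s
Audio: 384 kbps = 0.384 Mbps.
H.264: 50.884 Mbps × 600 s = 30530.4 Mb = 3.554 GiB.
H.265: 29.384 Mbps × 600 s = 17630.4 Mb = 2.052 GiB.
Saving: 3.554 − 2.052 = 1.502 GiB.

1.50 GiB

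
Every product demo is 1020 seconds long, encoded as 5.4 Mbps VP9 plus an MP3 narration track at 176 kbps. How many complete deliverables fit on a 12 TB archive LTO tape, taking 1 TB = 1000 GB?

Audio: 176 kbps = 0.176 Mbps.
Total bitrate: 5.576 Mbps.
Per item: 5.576 Mbps × 1020 s = 5,688 Mb = 710.9 MB.
Capacity: 12 TB = 96,000,000 Mb; 16879.06 items → 16879 complete.

16879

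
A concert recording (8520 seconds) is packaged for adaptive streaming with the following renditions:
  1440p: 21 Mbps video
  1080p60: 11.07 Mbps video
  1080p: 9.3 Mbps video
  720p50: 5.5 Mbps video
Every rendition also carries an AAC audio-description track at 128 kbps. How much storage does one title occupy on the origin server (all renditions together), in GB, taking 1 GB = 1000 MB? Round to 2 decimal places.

Audio: 128 kbps = 0.128 Mbps.
Sum of rendition bitrates: (21+0.128) + (11.07+0.128) + (9.3+0.128) + (5.5+0.128) = 47.382 Mbps.
× 8520 s = 403,695 Mb = 50,462 MB = 50.46 GB.

50.46 GB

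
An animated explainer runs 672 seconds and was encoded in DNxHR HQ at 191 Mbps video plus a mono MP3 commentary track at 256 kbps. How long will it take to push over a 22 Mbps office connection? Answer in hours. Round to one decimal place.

Audio: 256 kbps = 0.256 Mbps.
Total bitrate: 191.256 Mbps.
File: 191.256 Mbps × 672 s = 128524.0 Mb.
At 22 Mbps: 128524.0 / 22 = 5842.0 s ≈ 1.62 hours.

1.6 hours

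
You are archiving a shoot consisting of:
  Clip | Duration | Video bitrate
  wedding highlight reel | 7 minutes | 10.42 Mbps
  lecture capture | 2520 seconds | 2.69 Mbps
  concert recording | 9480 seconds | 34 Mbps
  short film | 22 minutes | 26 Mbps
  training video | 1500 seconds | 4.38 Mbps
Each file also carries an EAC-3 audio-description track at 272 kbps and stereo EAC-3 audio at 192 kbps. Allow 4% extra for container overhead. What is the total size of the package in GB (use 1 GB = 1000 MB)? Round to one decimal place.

Audio total: 272 + 192 = 464 kbps = 0.464 Mbps.
wedding highlight reel: 10.884 Mbps × 420 s × 1.04 = 4754.1 Mb
lecture capture: 3.154 Mbps × 2520 s × 1.04 = 8266.0 Mb
concert recording: 34.464 Mbps × 9480 s × 1.04 = 339787.5 Mb
short film: 26.464 Mbps × 1320 s × 1.04 = 36329.8 Mb
training video: 4.844 Mbps × 1500 s × 1.04 = 7556.6 Mb
Total: 396694.0 Mb = 49586.8 MB.
= 49.59 GB.

49.6 GB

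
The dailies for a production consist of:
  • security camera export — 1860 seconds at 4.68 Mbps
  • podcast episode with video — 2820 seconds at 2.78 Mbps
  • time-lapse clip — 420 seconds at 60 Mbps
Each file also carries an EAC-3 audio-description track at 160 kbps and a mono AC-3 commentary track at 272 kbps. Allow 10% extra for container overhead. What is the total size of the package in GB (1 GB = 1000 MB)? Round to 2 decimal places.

6.04 GB

Audio total: 160 + 272 = 432 kbps = 0.432 Mbps.
security camera export: 5.112 Mbps × 1860 s × 1.10 = 10459.2 Mb
podcast episode with video: 3.212 Mbps × 2820 s × 1.10 = 9963.6 Mb
time-lapse clip: 60.432 Mbps × 420 s × 1.10 = 27919.6 Mb
Total: 48342.4 Mb = 6042.8 MB.
= 6.043 GB.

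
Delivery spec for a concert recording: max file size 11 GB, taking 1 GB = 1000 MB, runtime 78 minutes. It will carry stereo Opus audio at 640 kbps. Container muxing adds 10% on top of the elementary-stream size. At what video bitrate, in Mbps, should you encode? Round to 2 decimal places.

Budget: 11 GB = 88000.0 Mb.
Stream payload after overhead: 88000.0 / 1.10 = 80000.0 Mb.
78 min = 4680 s
Total bitrate budget: 80000.0 Mb / 4680 s = 17.094 Mbps.
Audio: 640 kbps = 0.640 Mbps.
Video: 17.094 − 0.640 = 16.454 Mbps.

16.45 Mbps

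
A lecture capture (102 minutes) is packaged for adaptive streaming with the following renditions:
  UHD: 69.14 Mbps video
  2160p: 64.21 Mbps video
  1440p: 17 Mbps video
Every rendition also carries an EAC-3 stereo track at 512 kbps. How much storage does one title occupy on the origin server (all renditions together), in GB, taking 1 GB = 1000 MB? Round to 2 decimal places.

116.19 GB

102 min = 6120 s
Audio: 512 kbps = 0.512 Mbps.
Sum of rendition bitrates: (69.14+0.512) + (64.21+0.512) + (17+0.512) = 151.886 Mbps.
× 6120 s = 929,542 Mb = 116,193 MB = 116.2 GB.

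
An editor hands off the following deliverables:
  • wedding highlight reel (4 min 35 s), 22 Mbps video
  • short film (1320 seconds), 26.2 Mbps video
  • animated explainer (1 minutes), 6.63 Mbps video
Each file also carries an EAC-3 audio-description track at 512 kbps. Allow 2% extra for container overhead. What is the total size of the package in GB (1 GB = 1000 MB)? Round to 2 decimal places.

Audio: 512 kbps = 0.512 Mbps.
wedding highlight reel: 22.512 Mbps × 275 s × 1.02 = 6314.6 Mb
short film: 26.712 Mbps × 1320 s × 1.02 = 35965.0 Mb
animated explainer: 7.142 Mbps × 60 s × 1.02 = 437.1 Mb
Total: 42716.7 Mb = 5339.6 MB.
= 5.340 GB.

5.34 GB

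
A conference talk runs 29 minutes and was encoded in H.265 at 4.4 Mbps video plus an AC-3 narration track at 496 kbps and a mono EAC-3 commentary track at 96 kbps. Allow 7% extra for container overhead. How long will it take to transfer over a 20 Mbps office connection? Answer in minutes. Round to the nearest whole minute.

29 min = 1740 s
Audio total: 496 + 96 = 592 kbps = 0.592 Mbps.
Total bitrate: 4.992 Mbps.
File: 4.992 Mbps × 1740 s = 8686.1 Mb.
With 7% container overhead: ×1.07. → 9294.1 Mb.
At 20 Mbps: 9294.1 / 20 = 464.7 s ≈ 7.75 minutes.

8 minutes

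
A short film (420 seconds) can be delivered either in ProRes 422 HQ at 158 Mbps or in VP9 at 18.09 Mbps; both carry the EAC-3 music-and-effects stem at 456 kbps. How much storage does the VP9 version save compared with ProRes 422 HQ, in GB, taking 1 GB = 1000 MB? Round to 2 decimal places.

7.35 GB

Audio: 456 kbps = 0.456 Mbps.
ProRes 422 HQ: 158.456 Mbps × 420 s = 66551.5 Mb = 8.319 GB.
VP9: 18.546 Mbps × 420 s = 7789.3 Mb = 0.974 GB.
Saving: 8.319 − 0.974 = 7.345 GB.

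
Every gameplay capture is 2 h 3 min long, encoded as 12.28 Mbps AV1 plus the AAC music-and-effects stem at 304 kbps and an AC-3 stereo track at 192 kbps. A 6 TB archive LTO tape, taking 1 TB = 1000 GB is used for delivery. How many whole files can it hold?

2 h 3 min = 123 min = 7380 s
Audio total: 304 + 192 = 496 kbps = 0.496 Mbps.
Total bitrate: 12.776 Mbps.
Per item: 12.776 Mbps × 7380 s = 94,287 Mb = 11,786 MB.
Capacity: 6 TB = 48,000,000 Mb; 509.08 items → 509 complete.

509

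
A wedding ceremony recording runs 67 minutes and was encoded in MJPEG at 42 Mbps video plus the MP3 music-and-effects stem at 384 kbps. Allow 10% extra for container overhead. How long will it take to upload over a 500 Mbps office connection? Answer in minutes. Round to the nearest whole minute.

6 minutes

67 min = 4020 s
Audio: 384 kbps = 0.384 Mbps.
Total bitrate: 42.384 Mbps.
File: 42.384 Mbps × 4020 s = 170383.7 Mb.
With 10% container overhead: ×1.10. → 187422.0 Mb.
At 500 Mbps: 187422.0 / 500 = 374.8 s ≈ 6.25 minutes.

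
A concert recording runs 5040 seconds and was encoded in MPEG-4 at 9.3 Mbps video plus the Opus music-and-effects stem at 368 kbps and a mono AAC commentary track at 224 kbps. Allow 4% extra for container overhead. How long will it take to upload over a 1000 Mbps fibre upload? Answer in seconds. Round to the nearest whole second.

Audio total: 368 + 224 = 592 kbps = 0.592 Mbps.
Total bitrate: 9.892 Mbps.
File: 9.892 Mbps × 5040 s = 49855.7 Mb.
With 4% container overhead: ×1.04. → 51849.9 Mb.
At 1000 Mbps: 51849.9 / 1000 = 51.8 s ≈ 51.8 seconds.

52 seconds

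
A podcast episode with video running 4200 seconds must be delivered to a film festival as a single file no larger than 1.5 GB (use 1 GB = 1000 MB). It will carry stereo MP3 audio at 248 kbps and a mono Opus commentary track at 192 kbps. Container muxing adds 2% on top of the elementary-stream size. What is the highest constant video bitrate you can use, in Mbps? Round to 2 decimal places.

2.36 Mbps

Budget: 1.5 GB = 12000.0 Mb.
Stream payload after overhead: 12000.0 / 1.02 = 11764.7 Mb.
Total bitrate budget: 11764.7 Mb / 4200 s = 2.801 Mbps.
Audio total: 248 + 192 = 440 kbps = 0.440 Mbps.
Video: 2.801 − 0.440 = 2.361 Mbps.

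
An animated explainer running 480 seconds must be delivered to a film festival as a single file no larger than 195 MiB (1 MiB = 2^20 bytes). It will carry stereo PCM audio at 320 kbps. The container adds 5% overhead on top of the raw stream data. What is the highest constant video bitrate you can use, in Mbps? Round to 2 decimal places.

Budget: 195 MiB = 1635.8 Mb.
Stream payload after overhead: 1635.8 / 1.05 = 1557.9 Mb.
Total bitrate budget: 1557.9 Mb / 480 s = 3.246 Mbps.
Audio: 320 kbps = 0.320 Mbps.
Video: 3.246 − 0.320 = 2.926 Mbps.

2.93 Mbps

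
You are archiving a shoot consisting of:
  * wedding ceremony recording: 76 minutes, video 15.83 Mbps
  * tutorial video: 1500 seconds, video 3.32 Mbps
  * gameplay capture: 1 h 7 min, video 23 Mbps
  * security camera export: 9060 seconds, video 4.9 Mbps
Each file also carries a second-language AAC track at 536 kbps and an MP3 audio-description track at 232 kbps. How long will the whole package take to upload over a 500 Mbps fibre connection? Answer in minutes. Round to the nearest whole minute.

Audio total: 536 + 232 = 768 kbps = 0.768 Mbps.
wedding ceremony recording: 16.598 Mbps × 4560 s = 75686.9 Mb
tutorial video: 4.088 Mbps × 1500 s = 6132.0 Mb
gameplay capture: 23.768 Mbps × 4020 s = 95547.4 Mb
security camera export: 5.668 Mbps × 9060 s = 51352.1 Mb
Total: 228718.3 Mb = 28589.8 MB.
At 500 Mbps: 228718.3 / 500 = 457 s ≈ 7.62 minutes.

8 minutes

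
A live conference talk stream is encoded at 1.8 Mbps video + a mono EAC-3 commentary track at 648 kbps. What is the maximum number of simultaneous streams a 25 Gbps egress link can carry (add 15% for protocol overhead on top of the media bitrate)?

8880

Audio: 648 kbps = 0.648 Mbps.
Per-viewer media rate: 2.448 Mbps.
On the wire with 15% overhead: 2.815 Mbps.
25 Gbps = 25,000 Mbps; 25,000 / 2.815 = 8880.36 → 8880 viewers.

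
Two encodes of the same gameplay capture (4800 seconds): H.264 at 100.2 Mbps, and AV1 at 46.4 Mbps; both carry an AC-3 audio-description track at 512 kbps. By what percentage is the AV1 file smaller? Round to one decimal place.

Audio: 512 kbps = 0.512 Mbps.
H.264: 100.712 Mbps × 4800 s = 483417.6 Mb = 56.277 GiB.
AV1: 46.912 Mbps × 4800 s = 225177.6 Mb = 26.214 GiB.
Reduction: (1 − 26.214/56.277) × 100 = 53.42%.

53.4%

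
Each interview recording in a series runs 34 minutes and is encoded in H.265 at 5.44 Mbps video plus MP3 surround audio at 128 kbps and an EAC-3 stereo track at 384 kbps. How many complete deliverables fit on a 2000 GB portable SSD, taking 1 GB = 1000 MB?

34 min = 2040 s
Audio total: 128 + 384 = 512 kbps = 0.512 Mbps.
Total bitrate: 5.952 Mbps.
Per item: 5.952 Mbps × 2040 s = 12,142 Mb = 1,518 MB.
Capacity: 2000 GB = 16,000,000 Mb; 1317.73 items → 1317 complete.

1317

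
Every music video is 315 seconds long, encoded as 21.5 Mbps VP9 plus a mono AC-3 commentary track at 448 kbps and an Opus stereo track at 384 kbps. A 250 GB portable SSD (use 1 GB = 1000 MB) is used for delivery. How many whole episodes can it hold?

Audio total: 448 + 384 = 832 kbps = 0.832 Mbps.
Total bitrate: 22.332 Mbps.
Per item: 22.332 Mbps × 315 s = 7,035 Mb = 879.3 MB.
Capacity: 250 GB = 2,000,000 Mb; 284.31 items → 284 complete.

284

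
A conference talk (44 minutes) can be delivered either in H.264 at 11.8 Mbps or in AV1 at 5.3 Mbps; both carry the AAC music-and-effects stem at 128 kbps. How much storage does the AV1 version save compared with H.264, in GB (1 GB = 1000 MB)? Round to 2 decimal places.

2.15 GB

44 min = 2640 s
Audio: 128 kbps = 0.128 Mbps.
H.264: 11.928 Mbps × 2640 s = 31489.9 Mb = 3.936 GB.
AV1: 5.428 Mbps × 2640 s = 14329.9 Mb = 1.791 GB.
Saving: 3.936 − 1.791 = 2.145 GB.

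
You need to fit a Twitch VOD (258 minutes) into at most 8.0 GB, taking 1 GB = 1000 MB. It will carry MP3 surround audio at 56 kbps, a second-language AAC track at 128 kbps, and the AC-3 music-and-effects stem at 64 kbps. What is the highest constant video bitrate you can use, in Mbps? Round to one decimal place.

3.9 Mbps

Budget: 8.0 GB = 64000.0 Mb.
258 min = 15480 s
Total bitrate budget: 64000.0 Mb / 15480 s = 4.134 Mbps.
Audio total: 56 + 128 + 64 = 248 kbps = 0.248 Mbps.
Video: 4.134 − 0.248 = 3.886 Mbps.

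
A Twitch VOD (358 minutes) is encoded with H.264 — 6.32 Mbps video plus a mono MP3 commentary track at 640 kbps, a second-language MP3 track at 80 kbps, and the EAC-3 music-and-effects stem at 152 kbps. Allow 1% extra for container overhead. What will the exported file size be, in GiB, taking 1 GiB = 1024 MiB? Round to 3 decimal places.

18.164 GiB

358 min = 21480 s
Audio total: 640 + 80 + 152 = 872 kbps = 0.872 Mbps.
Total bitrate: 6.32 + 0.872 = 7.192 Mbps.
Stream data: 7.192 Mbps × 21480 s = 154484.2 Mb.
With 1% container overhead: ×1.01.
156,029 Mb = 19,503,625,200 bytes ÷ 1,073,741,824 = 18.16 GiB.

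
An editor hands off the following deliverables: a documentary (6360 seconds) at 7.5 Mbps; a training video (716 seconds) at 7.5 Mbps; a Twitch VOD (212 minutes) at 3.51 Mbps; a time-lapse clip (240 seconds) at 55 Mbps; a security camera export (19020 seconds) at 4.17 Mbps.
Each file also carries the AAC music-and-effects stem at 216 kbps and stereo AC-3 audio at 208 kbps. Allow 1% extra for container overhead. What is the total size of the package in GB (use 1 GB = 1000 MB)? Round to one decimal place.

26.1 GB

Audio total: 216 + 208 = 424 kbps = 0.424 Mbps.
documentary: 7.924 Mbps × 6360 s × 1.01 = 50900.6 Mb
training video: 7.924 Mbps × 716 s × 1.01 = 5730.3 Mb
Twitch VOD: 3.934 Mbps × 12720 s × 1.01 = 50540.9 Mb
time-lapse clip: 55.424 Mbps × 240 s × 1.01 = 13434.8 Mb
security camera export: 4.594 Mbps × 19020 s × 1.01 = 88251.7 Mb
Total: 208858.2 Mb = 26107.3 MB.
= 26.11 GB.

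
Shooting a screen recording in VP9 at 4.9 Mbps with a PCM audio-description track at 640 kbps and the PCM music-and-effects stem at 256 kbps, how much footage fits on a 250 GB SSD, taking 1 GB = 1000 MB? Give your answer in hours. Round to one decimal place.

Audio total: 640 + 256 = 896 kbps = 0.896 Mbps.
Total bitrate: 4.9 + 0.896 = 5.796 Mbps.
Capacity: 250 GB = 2,000,000 Mb.
Recording time: 2,000,000 / 5.796 = 345,066 s ≈ 95.9 hours.

95.9 hours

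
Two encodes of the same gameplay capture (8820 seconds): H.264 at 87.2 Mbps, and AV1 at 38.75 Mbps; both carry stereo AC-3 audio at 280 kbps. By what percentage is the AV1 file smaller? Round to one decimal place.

Audio: 280 kbps = 0.280 Mbps.
H.264: 87.480 Mbps × 8820 s = 771573.6 Mb = 89.823 GiB.
AV1: 39.030 Mbps × 8820 s = 344244.6 Mb = 40.075 GiB.
Reduction: (1 − 40.075/89.823) × 100 = 55.38%.

55.4%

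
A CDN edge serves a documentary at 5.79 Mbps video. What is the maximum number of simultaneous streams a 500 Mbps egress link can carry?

500 Mbps = 500.0 Mbps; 500.0 / 5.790 = 86.36 → 86 viewers.

86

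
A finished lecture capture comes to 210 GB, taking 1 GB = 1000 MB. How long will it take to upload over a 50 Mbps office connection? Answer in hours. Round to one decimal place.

9.3 hours

File: 210 GB = 1680000.0 Mb.
At 50 Mbps: 1680000.0 / 50 = 33600.0 s ≈ 9.33 hours.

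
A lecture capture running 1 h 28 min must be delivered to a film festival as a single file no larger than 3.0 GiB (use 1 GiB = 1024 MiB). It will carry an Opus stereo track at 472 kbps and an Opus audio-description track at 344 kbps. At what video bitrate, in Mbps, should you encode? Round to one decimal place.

4.1 Mbps

Budget: 3.0 GiB = 25769.8 Mb.
1 h 28 min = 88 min = 5280 s
Total bitrate budget: 25769.8 Mb / 5280 s = 4.881 Mbps.
Audio total: 472 + 344 = 816 kbps = 0.816 Mbps.
Video: 4.881 − 0.816 = 4.065 Mbps.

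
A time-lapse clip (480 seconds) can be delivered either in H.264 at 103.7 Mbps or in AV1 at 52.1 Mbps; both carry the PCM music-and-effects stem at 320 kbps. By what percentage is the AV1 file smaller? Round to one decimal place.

Audio: 320 kbps = 0.320 Mbps.
H.264: 104.020 Mbps × 480 s = 49929.6 Mb = 5.813 GiB.
AV1: 52.420 Mbps × 480 s = 25161.6 Mb = 2.929 GiB.
Reduction: (1 − 2.929/5.813) × 100 = 49.61%.

49.6%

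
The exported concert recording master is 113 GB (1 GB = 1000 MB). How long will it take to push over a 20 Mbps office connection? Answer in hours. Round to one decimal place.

File: 113 GB = 904000.0 Mb.
At 20 Mbps: 904000.0 / 20 = 45200.0 s ≈ 12.6 hours.

12.6 hours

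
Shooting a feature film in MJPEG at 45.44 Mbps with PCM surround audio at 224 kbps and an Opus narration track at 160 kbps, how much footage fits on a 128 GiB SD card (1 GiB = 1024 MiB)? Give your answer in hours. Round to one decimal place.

6.7 hours

Audio total: 224 + 160 = 384 kbps = 0.384 Mbps.
Total bitrate: 45.44 + 0.384 = 45.824 Mbps.
Capacity: 128 GiB = 1,099,512 Mb.
Recording time: 1,099,512 / 45.824 = 23,994 s ≈ 6.67 hours.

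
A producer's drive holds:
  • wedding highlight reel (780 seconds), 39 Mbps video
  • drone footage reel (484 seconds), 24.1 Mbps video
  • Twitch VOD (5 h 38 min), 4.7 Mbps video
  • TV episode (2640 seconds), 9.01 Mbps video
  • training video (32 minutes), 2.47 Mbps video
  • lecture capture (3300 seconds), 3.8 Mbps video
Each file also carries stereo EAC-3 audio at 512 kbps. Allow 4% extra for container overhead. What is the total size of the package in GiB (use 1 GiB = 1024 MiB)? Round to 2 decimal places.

Audio: 512 kbps = 0.512 Mbps.
wedding highlight reel: 39.512 Mbps × 780 s × 1.04 = 32052.1 Mb
drone footage reel: 24.612 Mbps × 484 s × 1.04 = 12388.7 Mb
Twitch VOD: 5.212 Mbps × 20280 s × 1.04 = 109927.3 Mb
TV episode: 9.522 Mbps × 2640 s × 1.04 = 26143.6 Mb
training video: 2.982 Mbps × 1920 s × 1.04 = 5954.5 Mb
lecture capture: 4.312 Mbps × 3300 s × 1.04 = 14798.8 Mb
Total: 201265.0 Mb = 25158.1 MB.
= 23.43 GiB.

23.43 GiB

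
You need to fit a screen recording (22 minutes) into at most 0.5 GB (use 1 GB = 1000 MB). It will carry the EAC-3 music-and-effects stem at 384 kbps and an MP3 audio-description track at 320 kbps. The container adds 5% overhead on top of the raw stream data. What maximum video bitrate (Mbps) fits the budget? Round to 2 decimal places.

Budget: 0.5 GB = 4000.0 Mb.
Stream payload after overhead: 4000.0 / 1.05 = 3809.5 Mb.
22 min = 1320 s
Total bitrate budget: 3809.5 Mb / 1320 s = 2.886 Mbps.
Audio total: 384 + 320 = 704 kbps = 0.704 Mbps.
Video: 2.886 − 0.704 = 2.182 Mbps.

2.18 Mbps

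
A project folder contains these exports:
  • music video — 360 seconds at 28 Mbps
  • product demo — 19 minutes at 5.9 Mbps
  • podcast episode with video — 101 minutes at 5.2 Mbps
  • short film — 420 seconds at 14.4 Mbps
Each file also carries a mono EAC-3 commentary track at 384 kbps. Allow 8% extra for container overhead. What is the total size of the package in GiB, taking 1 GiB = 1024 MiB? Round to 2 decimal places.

7.22 GiB

Audio: 384 kbps = 0.384 Mbps.
music video: 28.384 Mbps × 360 s × 1.08 = 11035.7 Mb
product demo: 6.284 Mbps × 1140 s × 1.08 = 7736.9 Mb
podcast episode with video: 5.584 Mbps × 6060 s × 1.08 = 36546.2 Mb
short film: 14.784 Mbps × 420 s × 1.08 = 6706.0 Mb
Total: 62024.7 Mb = 7753.1 MB.
= 7.221 GiB.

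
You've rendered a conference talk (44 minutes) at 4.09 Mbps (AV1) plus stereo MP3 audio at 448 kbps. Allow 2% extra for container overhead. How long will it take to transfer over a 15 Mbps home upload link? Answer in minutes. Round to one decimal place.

44 min = 2640 s
Audio: 448 kbps = 0.448 Mbps.
Total bitrate: 4.538 Mbps.
File: 4.538 Mbps × 2640 s = 11980.3 Mb.
With 2% container overhead: ×1.02. → 12219.9 Mb.
At 15 Mbps: 12219.9 / 15 = 814.7 s ≈ 13.6 minutes.

13.6 minutes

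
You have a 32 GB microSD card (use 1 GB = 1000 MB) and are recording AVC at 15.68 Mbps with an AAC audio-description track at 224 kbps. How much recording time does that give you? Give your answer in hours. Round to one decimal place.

4.5 hours

Audio: 224 kbps = 0.224 Mbps.
Total bitrate: 15.68 + 0.224 = 15.904 Mbps.
Capacity: 32 GB = 256,000 Mb.
Recording time: 256,000 / 15.904 = 16,097 s ≈ 4.47 hours.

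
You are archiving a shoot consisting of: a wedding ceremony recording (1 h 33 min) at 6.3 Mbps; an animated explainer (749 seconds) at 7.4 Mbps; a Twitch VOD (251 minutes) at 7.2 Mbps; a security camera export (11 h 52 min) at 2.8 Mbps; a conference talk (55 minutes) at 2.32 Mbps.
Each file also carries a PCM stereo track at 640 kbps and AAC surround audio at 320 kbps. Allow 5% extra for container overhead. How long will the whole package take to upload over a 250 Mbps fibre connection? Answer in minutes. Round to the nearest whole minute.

Audio total: 640 + 320 = 960 kbps = 0.960 Mbps.
wedding ceremony recording: 7.260 Mbps × 5580 s × 1.05 = 42536.3 Mb
animated explainer: 8.360 Mbps × 749 s × 1.05 = 6574.7 Mb
Twitch VOD: 8.160 Mbps × 15060 s × 1.05 = 129034.1 Mb
security camera export: 3.760 Mbps × 42720 s × 1.05 = 168658.6 Mb
conference talk: 3.280 Mbps × 3300 s × 1.05 = 11365.2 Mb
Total: 358168.9 Mb = 44771.1 MB.
At 250 Mbps: 358168.9 / 250 = 1433 s ≈ 23.9 minutes.

24 minutes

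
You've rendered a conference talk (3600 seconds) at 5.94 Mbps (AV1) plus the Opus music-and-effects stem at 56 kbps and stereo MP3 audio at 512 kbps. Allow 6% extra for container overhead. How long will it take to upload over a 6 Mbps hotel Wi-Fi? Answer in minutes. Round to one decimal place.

69.0 minutes

Audio total: 56 + 512 = 568 kbps = 0.568 Mbps.
Total bitrate: 6.508 Mbps.
File: 6.508 Mbps × 3600 s = 23428.8 Mb.
With 6% container overhead: ×1.06. → 24834.5 Mb.
At 6 Mbps: 24834.5 / 6 = 4139.1 s ≈ 69 minutes.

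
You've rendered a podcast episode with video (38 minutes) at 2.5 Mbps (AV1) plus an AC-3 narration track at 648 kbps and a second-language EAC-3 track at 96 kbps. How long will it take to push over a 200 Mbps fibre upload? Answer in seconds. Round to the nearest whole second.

37 seconds

38 min = 2280 s
Audio total: 648 + 96 = 744 kbps = 0.744 Mbps.
Total bitrate: 3.244 Mbps.
File: 3.244 Mbps × 2280 s = 7396.3 Mb.
At 200 Mbps: 7396.3 / 200 = 37.0 s ≈ 37 seconds.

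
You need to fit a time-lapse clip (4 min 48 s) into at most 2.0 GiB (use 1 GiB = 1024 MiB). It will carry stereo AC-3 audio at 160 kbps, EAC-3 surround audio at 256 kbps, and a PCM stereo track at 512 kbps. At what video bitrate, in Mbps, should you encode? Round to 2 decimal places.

Budget: 2.0 GiB = 17179.9 Mb.
4 min 48 s = 288 s
Total bitrate budget: 17179.9 Mb / 288 s = 59.652 Mbps.
Audio total: 160 + 256 + 512 = 928 kbps = 0.928 Mbps.
Video: 59.652 − 0.928 = 58.724 Mbps.

58.72 Mbps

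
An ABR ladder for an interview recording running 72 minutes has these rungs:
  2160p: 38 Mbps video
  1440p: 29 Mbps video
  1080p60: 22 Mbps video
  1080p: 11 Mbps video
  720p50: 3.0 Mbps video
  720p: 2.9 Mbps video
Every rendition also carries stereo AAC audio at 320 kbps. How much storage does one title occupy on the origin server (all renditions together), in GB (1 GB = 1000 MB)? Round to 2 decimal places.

72 min = 4320 s
Audio: 320 kbps = 0.320 Mbps.
Sum of rendition bitrates: (38+0.320) + (29+0.320) + (22+0.320) + (11+0.320) + (3.0+0.320) + (2.9+0.320) = 107.820 Mbps.
× 4320 s = 465,782 Mb = 58,223 MB = 58.22 GB.

58.22 GB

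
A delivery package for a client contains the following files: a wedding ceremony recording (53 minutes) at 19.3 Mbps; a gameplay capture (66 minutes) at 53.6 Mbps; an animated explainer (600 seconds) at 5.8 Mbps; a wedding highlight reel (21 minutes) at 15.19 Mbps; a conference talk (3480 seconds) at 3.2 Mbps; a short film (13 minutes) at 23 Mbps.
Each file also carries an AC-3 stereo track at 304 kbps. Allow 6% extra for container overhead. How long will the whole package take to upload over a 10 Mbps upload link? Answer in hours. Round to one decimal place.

9.7 hours

Audio: 304 kbps = 0.304 Mbps.
wedding ceremony recording: 19.604 Mbps × 3180 s × 1.06 = 66081.2 Mb
gameplay capture: 53.904 Mbps × 3960 s × 1.06 = 226267.4 Mb
animated explainer: 6.104 Mbps × 600 s × 1.06 = 3882.1 Mb
wedding highlight reel: 15.494 Mbps × 1260 s × 1.06 = 20693.8 Mb
conference talk: 3.504 Mbps × 3480 s × 1.06 = 12925.6 Mb
short film: 23.304 Mbps × 780 s × 1.06 = 19267.7 Mb
Total: 349117.8 Mb = 43639.7 MB.
At 10 Mbps: 349117.8 / 10 = 34912 s ≈ 9.7 hours.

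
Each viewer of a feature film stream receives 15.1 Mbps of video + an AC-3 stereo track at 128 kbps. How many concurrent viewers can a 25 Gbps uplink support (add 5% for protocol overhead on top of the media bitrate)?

1563

Audio: 128 kbps = 0.128 Mbps.
Per-viewer media rate: 15.228 Mbps.
On the wire with 5% overhead: 15.989 Mbps.
25 Gbps = 25,000 Mbps; 25,000 / 15.989 = 1563.54 → 1563 viewers.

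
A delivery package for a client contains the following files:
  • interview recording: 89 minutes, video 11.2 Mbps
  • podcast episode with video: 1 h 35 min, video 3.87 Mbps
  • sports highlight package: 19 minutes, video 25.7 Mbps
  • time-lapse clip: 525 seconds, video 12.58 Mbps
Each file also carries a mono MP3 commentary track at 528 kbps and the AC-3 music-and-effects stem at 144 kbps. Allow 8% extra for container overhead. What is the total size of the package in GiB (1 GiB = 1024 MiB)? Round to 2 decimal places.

15.88 GiB

Audio total: 528 + 144 = 672 kbps = 0.672 Mbps.
interview recording: 11.872 Mbps × 5340 s × 1.08 = 68468.2 Mb
podcast episode with video: 4.542 Mbps × 5700 s × 1.08 = 27960.6 Mb
sports highlight package: 26.372 Mbps × 1140 s × 1.08 = 32469.2 Mb
time-lapse clip: 13.252 Mbps × 525 s × 1.08 = 7513.9 Mb
Total: 136411.8 Mb = 17051.5 MB.
= 15.88 GiB.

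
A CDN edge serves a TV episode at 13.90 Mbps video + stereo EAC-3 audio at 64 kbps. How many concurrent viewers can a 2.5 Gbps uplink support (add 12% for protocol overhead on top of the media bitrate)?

159

Audio: 64 kbps = 0.064 Mbps.
Per-viewer media rate: 13.964 Mbps.
On the wire with 12% overhead: 15.640 Mbps.
2.5 Gbps = 2,500 Mbps; 2,500 / 15.640 = 159.85 → 159 viewers.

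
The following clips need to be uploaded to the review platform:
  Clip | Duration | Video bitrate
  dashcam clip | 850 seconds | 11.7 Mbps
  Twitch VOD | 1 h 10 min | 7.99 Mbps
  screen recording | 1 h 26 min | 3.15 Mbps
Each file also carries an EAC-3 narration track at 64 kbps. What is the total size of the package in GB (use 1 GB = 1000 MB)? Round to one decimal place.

Audio: 64 kbps = 0.064 Mbps.
dashcam clip: 11.764 Mbps × 850 s = 9999.4 Mb
Twitch VOD: 8.054 Mbps × 4200 s = 33826.8 Mb
screen recording: 3.214 Mbps × 5160 s = 16584.2 Mb
Total: 60410.4 Mb = 7551.3 MB.
= 7.551 GB.

7.6 GB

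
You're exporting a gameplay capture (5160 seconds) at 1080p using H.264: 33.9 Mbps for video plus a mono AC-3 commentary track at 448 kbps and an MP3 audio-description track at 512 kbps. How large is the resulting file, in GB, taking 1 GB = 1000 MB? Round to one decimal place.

Audio total: 448 + 512 = 960 kbps = 0.960 Mbps.
Total bitrate: 33.9 + 0.960 = 34.860 Mbps.
Stream data: 34.860 Mbps × 5160 s = 179877.6 Mb.
179,878 Mb ÷ 8 = 22,485 MB → 22.48 GB.

22.5 GB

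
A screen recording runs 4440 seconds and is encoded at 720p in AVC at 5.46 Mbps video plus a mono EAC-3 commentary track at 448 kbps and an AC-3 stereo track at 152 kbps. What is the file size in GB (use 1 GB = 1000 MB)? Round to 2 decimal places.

Audio total: 448 + 152 = 600 kbps = 0.600 Mbps.
Total bitrate: 5.46 + 0.600 = 6.060 Mbps.
Stream data: 6.060 Mbps × 4440 s = 26906.4 Mb.
26,906 Mb ÷ 8 = 3,363 MB → 3.363 GB.

3.36 GB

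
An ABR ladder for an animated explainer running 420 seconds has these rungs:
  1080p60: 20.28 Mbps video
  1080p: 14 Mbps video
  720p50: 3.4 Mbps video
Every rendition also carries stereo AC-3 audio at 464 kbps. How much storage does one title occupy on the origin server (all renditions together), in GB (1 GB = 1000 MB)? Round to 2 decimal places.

Audio: 464 kbps = 0.464 Mbps.
Sum of rendition bitrates: (20.28+0.464) + (14+0.464) + (3.4+0.464) = 39.072 Mbps.
× 420 s = 16,410 Mb = 2,051 MB = 2.051 GB.

2.05 GB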